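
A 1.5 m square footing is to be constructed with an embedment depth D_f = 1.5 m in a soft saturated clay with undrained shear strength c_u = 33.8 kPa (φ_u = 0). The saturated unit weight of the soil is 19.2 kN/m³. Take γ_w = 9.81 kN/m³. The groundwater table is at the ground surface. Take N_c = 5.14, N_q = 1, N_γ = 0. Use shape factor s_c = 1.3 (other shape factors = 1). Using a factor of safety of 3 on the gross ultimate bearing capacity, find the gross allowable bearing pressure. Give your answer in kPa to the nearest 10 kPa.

q_all ≈ 80 kPa

γ' = 19.2 − 9.81 = 9.39 kN/m³ (submerged throughout). q = 9.39 × 1.5 = 14.085 kPa.
c·N_c·s_c = 33.8 × 5.14 × 1.3 = 225.85 kPa
q·N_q = 14.085 × 1 = 14.085 kPa
q_ult = 225.85 + 14.085 = 239.94 kPa.
q_all = 239.94 / 3 = 79.979 kPa.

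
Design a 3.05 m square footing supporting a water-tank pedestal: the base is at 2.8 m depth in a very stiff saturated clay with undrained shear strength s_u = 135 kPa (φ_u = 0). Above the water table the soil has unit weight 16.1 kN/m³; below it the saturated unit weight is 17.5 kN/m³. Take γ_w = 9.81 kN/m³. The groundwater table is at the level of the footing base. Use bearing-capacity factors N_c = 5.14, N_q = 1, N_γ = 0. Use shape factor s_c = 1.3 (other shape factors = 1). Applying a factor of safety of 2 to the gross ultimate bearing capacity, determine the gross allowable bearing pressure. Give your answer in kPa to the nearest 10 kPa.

q_all ≈ 470 kPa

q = γ·D_f = 16.1 × 2.8 = 45.08 kPa.
c·N_c·s_c = 135 × 5.14 × 1.3 = 902.07 kPa
q·N_q = 45.08 × 1 = 45.08 kPa
q_ult = 902.07 + 45.08 = 947.15 kPa.
q_all = q_ult / FS = 947.15 / 2 = 473.58 kPa.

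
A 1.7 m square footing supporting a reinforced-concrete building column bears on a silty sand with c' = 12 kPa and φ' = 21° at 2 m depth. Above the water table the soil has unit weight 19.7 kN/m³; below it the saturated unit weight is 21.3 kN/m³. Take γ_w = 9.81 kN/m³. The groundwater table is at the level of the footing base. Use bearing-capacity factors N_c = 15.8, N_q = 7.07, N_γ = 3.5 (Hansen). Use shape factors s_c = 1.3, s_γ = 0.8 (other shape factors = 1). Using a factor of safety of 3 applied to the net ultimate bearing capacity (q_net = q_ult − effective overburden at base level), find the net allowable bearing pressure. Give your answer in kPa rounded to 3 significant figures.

Effective surcharge at the founding depth q = γ·D_f = 19.7 × 2 = 39.4 kPa.
The water table coincides with the base, so in the self-weight term γ → γ' = 11.49 kN/m³.
q_ult = c·N_c·s_c + q·N_q + 0.5·γ·B·N_γ·s_γ
     = 12 × 15.8 × 1.3 + 39.4 × 7.07 + 0.5 × 11.49 × 1.7 × 3.5 × 0.8
     = 246.48 + 278.56 + 27.346 = 552.38 kPa.
Net ultimate: q_net = 552.38 − 39.4 = 512.98 kPa.
q_all(net) = 512.98 / 3 = 170.99 kPa.

q_all(net) ≈ 171 kPa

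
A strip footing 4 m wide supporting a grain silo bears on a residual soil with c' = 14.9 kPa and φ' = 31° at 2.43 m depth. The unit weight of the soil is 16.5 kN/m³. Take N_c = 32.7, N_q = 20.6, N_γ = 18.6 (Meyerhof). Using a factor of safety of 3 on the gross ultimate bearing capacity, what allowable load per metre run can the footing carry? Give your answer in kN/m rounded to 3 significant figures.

≈ 2570 kN/m

Effective surcharge at the founding depth q = γ·D_f = 16.5 × 2.43 = 40.095 kPa.
q_ult = c·N_c + q·N_q + 0.5·γ·B·N_γ
     = 14.9 × 32.7 + 40.095 × 20.6 + 0.5 × 16.5 × 4 × 18.6
     = 487.23 + 825.96 + 613.8 = 1927 kPa.
Gross allowable pressure q_all = 1927 / 3 = 642.33 kPa.
Allowable wall load = q_all × B = 642.33 × 4 = 2569.3 kN per metre run.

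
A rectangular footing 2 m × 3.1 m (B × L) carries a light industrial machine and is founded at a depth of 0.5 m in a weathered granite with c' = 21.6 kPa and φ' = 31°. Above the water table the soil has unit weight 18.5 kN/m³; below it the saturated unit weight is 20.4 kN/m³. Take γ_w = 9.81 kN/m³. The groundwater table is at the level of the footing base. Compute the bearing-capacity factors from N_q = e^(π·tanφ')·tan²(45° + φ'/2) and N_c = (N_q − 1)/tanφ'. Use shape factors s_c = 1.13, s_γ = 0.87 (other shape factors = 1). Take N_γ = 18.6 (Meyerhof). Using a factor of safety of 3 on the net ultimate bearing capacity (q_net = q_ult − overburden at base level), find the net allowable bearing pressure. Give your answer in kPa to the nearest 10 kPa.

q_all(net) ≈ 380 kPa

N_q = e^(π·tan31°)·tan²(60.5°) = 20.63; N_c = (N_q − 1)/tanφ' = 32.67.
Effective surcharge at the founding depth q = γ·D_f = 18.5 × 0.5 = 9.25 kPa.
The water table coincides with the base, so in the self-weight term γ → γ' = 10.59 kN/m³.
q_ult = c·N_c·s_c + q·N_q + 0.5·γ·B·N_γ·s_γ
     = 21.6 × 32.671 × 1.13 + 9.25 × 20.631 + 0.5 × 10.59 × 2 × 18.6 × 0.87
     = 797.44 + 190.83 + 171.37 = 1159.6 kPa.
q_net = 1159.6 − 9.25 = 1150.4 kPa.
q_all(net) = 1150.4 / 3 = 383.46 kPa.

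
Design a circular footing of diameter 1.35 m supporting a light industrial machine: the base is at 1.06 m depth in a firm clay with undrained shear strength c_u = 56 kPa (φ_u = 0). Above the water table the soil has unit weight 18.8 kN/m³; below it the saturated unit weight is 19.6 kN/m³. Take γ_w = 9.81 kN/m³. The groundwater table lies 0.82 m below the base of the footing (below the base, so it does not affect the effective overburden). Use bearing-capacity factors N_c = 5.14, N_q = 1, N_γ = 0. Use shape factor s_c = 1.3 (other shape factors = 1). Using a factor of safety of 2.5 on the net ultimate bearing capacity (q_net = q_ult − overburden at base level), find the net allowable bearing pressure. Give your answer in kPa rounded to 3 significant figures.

q_all(net) ≈ 150 kPa

Overburden at base level: q = 18.8 × 1.06 = 19.928 kPa.
Cohesion term c·N_c·s_c = 56 × 5.14 × 1.3 = 374.19 kPa; surcharge term q·N_q = 19.928 × 1 = 19.928 kPa.
q_ult = 374.19 + 19.928 = 394.12 kPa.
q_net = 394.12 − 19.928 = 374.19 kPa.
q_all(net) = 374.19 / 2.5 = 149.68 kPa.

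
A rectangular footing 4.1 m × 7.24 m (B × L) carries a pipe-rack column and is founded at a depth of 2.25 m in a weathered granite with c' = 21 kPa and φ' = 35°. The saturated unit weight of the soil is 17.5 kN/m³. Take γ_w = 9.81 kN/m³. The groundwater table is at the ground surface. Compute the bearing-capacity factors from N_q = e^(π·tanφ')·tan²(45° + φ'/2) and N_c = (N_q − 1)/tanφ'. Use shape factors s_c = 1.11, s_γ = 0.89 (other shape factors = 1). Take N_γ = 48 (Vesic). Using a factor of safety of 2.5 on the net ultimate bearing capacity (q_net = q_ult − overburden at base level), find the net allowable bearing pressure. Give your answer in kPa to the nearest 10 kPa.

N_q = e^(π·tan35°)·tan²(62.5°) = 33.3; N_c = (N_q − 1)/tanφ' = 46.12.
Water table at ground surface, so effective unit weight γ' = 17.5 − 9.81 = 7.69 kN/m³ is used throughout; overburden q = 7.69 × 2.25 = 17.302 kPa; the same γ' applies in the ½γBN_γ term.
Cohesion term c·N_c·s_c = 21 × 46.124 × 1.11 = 1075.1 kPa; surcharge term q·N_q = 17.302 × 33.296 = 576.11 kPa; self-weight term 0.5·γ·B·N_γ·s_γ = 0.5 × 7.69 × 4.1 × 48 × 0.89 = 673.46 kPa.
q_ult = 1075.1 + 576.11 + 673.46 = 2324.7 kPa.
q_net = 2324.7 − 17.302 = 2307.4 kPa.
q_all(net) = 2307.4 / 2.5 = 922.96 kPa.

q_all(net) ≈ 920 kPa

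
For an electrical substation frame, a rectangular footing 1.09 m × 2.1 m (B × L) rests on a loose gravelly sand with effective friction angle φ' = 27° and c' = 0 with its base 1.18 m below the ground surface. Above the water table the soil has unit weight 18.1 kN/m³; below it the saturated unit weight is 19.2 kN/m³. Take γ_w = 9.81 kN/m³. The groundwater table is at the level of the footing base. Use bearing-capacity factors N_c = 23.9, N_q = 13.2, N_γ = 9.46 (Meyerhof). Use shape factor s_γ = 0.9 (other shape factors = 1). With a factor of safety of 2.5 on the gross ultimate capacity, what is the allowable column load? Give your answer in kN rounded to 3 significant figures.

P_all ≈ 298 kN

Overburden at base level: q = 18.1 × 1.18 = 21.358 kPa.
Below the base the soil is submerged, so the ½γBN_γ term uses γ' = 19.2 − 9.81 = 9.39 kN/m³.
Surcharge term q·N_q = 21.358 × 13.2 = 281.93 kPa; self-weight term 0.5·γ·B·N_γ·s_γ = 0.5 × 9.39 × 1.09 × 9.46 × 0.9 = 43.571 kPa.
q_ult = 281.93 + 43.571 = 325.5 kPa.
Gross allowable pressure q_all = 325.5 / 2.5 = 130.2 kPa.
Footing area = 2.289 m², so allowable column load = 130.2 × 2.289 = 298.02 kN.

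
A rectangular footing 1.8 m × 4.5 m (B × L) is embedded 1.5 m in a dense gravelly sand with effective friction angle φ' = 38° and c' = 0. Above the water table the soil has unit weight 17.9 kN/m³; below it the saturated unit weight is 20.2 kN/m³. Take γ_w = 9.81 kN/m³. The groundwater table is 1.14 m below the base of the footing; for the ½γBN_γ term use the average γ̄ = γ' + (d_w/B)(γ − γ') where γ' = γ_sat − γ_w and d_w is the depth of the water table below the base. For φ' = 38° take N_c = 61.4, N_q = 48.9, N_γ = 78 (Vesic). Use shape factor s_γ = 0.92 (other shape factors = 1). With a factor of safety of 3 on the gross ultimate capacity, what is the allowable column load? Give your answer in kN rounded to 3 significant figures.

P_all ≈ 6190 kN

q = γ·D_f = 17.9 × 1.5 = 26.85 kPa.
γ' = 10.39 kN/m³; averaging over the depth B below the base, γ̄ = γ' + (d_w/B)(γ − γ') = 15.146 kN/m³.
q·N_q = 26.85 × 48.9 = 1313 kPa
0.5·γ·B·N_γ·s_γ = 0.5 × 15.146 × 1.8 × 78 × 0.92 = 978.21 kPa
q_ult = 1313 + 978.21 = 2291.2 kPa.
Gross allowable pressure q_all = 2291.2 / 3 = 763.73 kPa.
Footing area = 8.1 m², so allowable column load = 763.73 × 8.1 = 6186.2 kN.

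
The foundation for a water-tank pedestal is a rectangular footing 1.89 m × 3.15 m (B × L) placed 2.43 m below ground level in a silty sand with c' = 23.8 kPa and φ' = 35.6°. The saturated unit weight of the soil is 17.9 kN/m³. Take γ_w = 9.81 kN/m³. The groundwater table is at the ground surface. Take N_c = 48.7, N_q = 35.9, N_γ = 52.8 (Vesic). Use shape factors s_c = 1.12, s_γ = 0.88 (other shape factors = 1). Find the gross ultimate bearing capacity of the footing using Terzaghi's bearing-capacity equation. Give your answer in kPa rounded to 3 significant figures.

q_ult ≈ 2360 kPa

With the water table at the surface the whole profile is submerged: γ' = 17.9 − 9.81 = 8.09 kN/m³, so q = γ'·D_f = 19.659 kPa; the same γ' applies in the ½γBN_γ term.
q_ult = c·N_c·s_c + q·N_q + 0.5·γ·B·N_γ·s_γ
     = 23.8 × 48.7 × 1.12 + 19.659 × 35.9 + 0.5 × 8.09 × 1.89 × 52.8 × 0.88
     = 1298.1 + 705.75 + 355.22 = 2359.1 kPa.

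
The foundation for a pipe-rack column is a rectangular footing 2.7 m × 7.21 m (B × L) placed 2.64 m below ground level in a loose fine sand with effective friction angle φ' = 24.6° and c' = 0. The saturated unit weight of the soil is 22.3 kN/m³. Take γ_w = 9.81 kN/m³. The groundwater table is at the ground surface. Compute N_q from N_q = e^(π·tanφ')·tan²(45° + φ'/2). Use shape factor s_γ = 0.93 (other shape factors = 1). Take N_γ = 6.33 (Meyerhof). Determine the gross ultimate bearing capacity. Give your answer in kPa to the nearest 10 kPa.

q_ult ≈ 440 kPa

tan24.6° = 0.4578, so N_q = e^(π×0.4578)·tan²(57.3°) = 4.214 × 2.426 = 10.22.
γ' = 22.3 − 9.81 = 12.49 kN/m³ (submerged throughout). q = 12.49 × 2.64 = 32.974 kPa; the same γ' applies in the ½γBN_γ term.
q·N_q = 32.974 × 10.224 = 337.11 kPa
0.5·γ·B·N_γ·s_γ = 0.5 × 12.49 × 2.7 × 6.33 × 0.93 = 99.262 kPa
q_ult = 337.11 + 99.262 = 436.37 kPa.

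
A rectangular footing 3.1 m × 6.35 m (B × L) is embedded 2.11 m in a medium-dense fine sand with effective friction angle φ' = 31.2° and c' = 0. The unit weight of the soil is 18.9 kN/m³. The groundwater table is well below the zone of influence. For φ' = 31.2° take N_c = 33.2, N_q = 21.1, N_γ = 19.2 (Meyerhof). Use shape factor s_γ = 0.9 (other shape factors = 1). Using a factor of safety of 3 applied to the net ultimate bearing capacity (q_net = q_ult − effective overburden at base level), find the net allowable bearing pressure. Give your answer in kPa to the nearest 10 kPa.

Effective surcharge at the founding depth q = γ·D_f = 18.9 × 2.11 = 39.879 kPa.
q_ult = q·N_q + 0.5·γ·B·N_γ·s_γ
     = 39.879 × 21.1 + 0.5 × 18.9 × 3.1 × 19.2 × 0.9
     = 841.45 + 506.22 = 1347.7 kPa.
Net ultimate: q_net = 1347.7 − 39.879 = 1307.8 kPa.
q_all(net) = 1307.8 / 3 = 435.93 kPa.

q_all(net) ≈ 440 kPa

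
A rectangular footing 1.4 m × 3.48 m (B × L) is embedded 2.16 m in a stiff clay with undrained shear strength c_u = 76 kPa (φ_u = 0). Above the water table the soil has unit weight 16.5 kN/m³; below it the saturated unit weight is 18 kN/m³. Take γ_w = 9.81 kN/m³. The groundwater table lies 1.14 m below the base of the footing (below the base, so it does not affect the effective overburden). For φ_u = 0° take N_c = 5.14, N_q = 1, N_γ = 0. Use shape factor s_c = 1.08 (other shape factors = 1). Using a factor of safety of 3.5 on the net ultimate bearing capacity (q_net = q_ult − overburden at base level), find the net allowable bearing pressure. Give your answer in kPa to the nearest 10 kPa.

q_all(net) ≈ 120 kPa

Effective surcharge at the founding depth q = γ·D_f = 16.5 × 2.16 = 35.64 kPa.
q_ult = c·N_c·s_c + q·N_q
     = 76 × 5.14 × 1.08 + 35.64 × 1
     = 421.89 + 35.64 = 457.53 kPa.
q_net = 457.53 − 35.64 = 421.89 kPa.
q_all(net) = 421.89 / 3.5 = 120.54 kPa.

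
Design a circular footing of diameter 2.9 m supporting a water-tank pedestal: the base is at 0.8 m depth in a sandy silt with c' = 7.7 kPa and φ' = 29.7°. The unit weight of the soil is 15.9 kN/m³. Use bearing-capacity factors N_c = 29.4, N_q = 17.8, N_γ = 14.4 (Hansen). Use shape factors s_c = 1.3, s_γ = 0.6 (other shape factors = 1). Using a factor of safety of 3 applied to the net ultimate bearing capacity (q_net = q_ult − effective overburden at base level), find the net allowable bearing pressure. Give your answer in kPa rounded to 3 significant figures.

Overburden at base level: q = 15.9 × 0.8 = 12.72 kPa.
Cohesion term c·N_c·s_c = 7.7 × 29.4 × 1.3 = 294.29 kPa; surcharge term q·N_q = 12.72 × 17.8 = 226.42 kPa; self-weight term 0.5·γ·B·N_γ·s_γ = 0.5 × 15.9 × 2.9 × 14.4 × 0.6 = 199.2 kPa.
q_ult = 294.29 + 226.42 + 199.2 = 719.91 kPa.
Net ultimate: q_net = 719.91 − 12.72 = 707.19 kPa.
q_all(net) = 707.19 / 3 = 235.73 kPa.

q_all(net) ≈ 236 kPa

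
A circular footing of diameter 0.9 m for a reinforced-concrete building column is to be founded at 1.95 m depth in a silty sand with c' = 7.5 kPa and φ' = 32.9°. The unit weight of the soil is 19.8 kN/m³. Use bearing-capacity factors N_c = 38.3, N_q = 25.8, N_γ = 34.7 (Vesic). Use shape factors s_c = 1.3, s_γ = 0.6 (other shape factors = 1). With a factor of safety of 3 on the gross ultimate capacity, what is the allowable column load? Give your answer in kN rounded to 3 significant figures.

P_all ≈ 330 kN

q = γ·D_f = 19.8 × 1.95 = 38.61 kPa.
c·N_c·s_c = 7.5 × 38.3 × 1.3 = 373.43 kPa
q·N_q = 38.61 × 25.8 = 996.14 kPa
0.5·γ·B·N_γ·s_γ = 0.5 × 19.8 × 0.9 × 34.7 × 0.6 = 185.51 kPa
q_ult = 373.43 + 996.14 + 185.51 = 1555.1 kPa.
Gross allowable pressure q_all = 1555.1 / 3 = 518.36 kPa.
Footing area = 0.6362 m², so allowable column load = 518.36 × 0.6362 = 329.78 kN.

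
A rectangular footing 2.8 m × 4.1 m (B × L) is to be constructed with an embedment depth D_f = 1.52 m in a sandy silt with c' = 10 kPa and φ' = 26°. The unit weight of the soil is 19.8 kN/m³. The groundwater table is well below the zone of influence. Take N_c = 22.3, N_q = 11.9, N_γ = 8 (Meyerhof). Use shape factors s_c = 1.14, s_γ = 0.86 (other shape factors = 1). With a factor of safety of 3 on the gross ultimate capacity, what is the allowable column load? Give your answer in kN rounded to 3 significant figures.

P_all ≈ 3070 kN

Effective surcharge at the founding depth q = γ·D_f = 19.8 × 1.52 = 30.096 kPa.
q_ult = c·N_c·s_c + q·N_q + 0.5·γ·B·N_γ·s_γ
     = 10 × 22.3 × 1.14 + 30.096 × 11.9 + 0.5 × 19.8 × 2.8 × 8 × 0.86
     = 254.22 + 358.14 + 190.71 = 803.08 kPa.
Gross allowable pressure q_all = 803.08 / 3 = 267.69 kPa.
Footing area = 11.48 m², so allowable column load = 267.69 × 11.48 = 3073.1 kN.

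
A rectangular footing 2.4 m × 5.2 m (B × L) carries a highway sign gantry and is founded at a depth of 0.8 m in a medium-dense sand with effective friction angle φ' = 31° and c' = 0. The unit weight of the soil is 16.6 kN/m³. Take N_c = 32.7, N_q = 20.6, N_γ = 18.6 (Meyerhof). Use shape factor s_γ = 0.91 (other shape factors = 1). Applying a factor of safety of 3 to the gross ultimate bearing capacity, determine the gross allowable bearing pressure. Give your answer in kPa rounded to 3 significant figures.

q_all ≈ 204 kPa

q = γ·D_f = 16.6 × 0.8 = 13.28 kPa.
q·N_q = 13.28 × 20.6 = 273.57 kPa
0.5·γ·B·N_γ·s_γ = 0.5 × 16.6 × 2.4 × 18.6 × 0.91 = 337.17 kPa
q_ult = 273.57 + 337.17 = 610.73 kPa.
q_all = q_ult / FS = 610.73 / 3 = 203.58 kPa.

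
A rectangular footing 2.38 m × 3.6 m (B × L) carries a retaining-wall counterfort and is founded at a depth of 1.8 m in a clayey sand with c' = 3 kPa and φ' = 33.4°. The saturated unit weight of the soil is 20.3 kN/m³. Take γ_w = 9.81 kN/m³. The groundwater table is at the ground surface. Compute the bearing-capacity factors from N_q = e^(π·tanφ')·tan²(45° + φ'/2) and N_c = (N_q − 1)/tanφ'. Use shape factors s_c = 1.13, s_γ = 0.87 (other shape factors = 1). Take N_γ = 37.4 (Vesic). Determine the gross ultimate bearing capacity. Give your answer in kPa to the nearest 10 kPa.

tan33.4° = 0.6594, so N_q = e^(π×0.6594)·tan²(61.7°) = 7.937 × 3.449 = 27.38.
N_c = (27.38 − 1)/tan33.4° = 40.
Water table at ground surface, so effective unit weight γ' = 20.3 − 9.81 = 10.49 kN/m³ is used throughout; overburden q = 10.49 × 1.8 = 18.882 kPa; the same γ' applies in the ½γBN_γ term.
Cohesion term c·N_c·s_c = 3 × 40 × 1.13 = 135.6 kPa; surcharge term q·N_q = 18.882 × 27.375 = 516.9 kPa; self-weight term 0.5·γ·B·N_γ·s_γ = 0.5 × 10.49 × 2.38 × 37.4 × 0.87 = 406.18 kPa.
q_ult = 135.6 + 516.9 + 406.18 = 1058.7 kPa.

q_ult ≈ 1060 kPa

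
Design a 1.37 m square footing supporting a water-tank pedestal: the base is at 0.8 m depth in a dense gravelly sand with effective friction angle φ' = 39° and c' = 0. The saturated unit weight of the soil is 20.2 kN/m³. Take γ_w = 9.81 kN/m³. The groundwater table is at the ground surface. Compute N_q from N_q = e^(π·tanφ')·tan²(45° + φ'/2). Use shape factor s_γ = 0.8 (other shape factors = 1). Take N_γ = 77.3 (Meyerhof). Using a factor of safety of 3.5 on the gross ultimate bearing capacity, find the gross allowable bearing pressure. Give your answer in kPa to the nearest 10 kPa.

q_all ≈ 260 kPa

N_q = e^(π·tan39°)·tan²(64.5°) = 55.96.
With the water table at the surface the whole profile is submerged: γ' = 20.2 − 9.81 = 10.39 kN/m³, so q = γ'·D_f = 8.312 kPa; the same γ' applies in the ½γBN_γ term.
q_ult = q·N_q + 0.5·γ·B·N_γ·s_γ
     = 8.312 × 55.957 + 0.5 × 10.39 × 1.37 × 77.3 × 0.8
     = 465.12 + 440.12 = 905.24 kPa.
q_all = 905.24 / 3.5 = 258.64 kPa.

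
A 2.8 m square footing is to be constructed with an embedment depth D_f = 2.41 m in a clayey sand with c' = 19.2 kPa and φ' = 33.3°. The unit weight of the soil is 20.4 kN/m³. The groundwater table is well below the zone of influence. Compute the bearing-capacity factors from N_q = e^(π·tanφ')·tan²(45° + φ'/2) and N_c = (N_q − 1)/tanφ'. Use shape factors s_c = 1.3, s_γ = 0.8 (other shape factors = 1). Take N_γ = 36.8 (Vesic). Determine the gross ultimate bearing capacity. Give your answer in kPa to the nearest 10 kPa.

q_ult ≈ 3160 kPa

tan33.3° = 0.6569, so N_q = e^(π×0.6569)·tan²(61.65°) = 7.875 × 3.435 = 27.05.
N_c = (27.05 − 1)/tan33.3° = 39.65.
Overburden at base level: q = 20.4 × 2.41 = 49.164 kPa.
Cohesion term c·N_c·s_c = 19.2 × 39.654 × 1.3 = 989.76 kPa; surcharge term q·N_q = 49.164 × 27.048 = 1329.8 kPa; self-weight term 0.5·γ·B·N_γ·s_γ = 0.5 × 20.4 × 2.8 × 36.8 × 0.8 = 840.81 kPa.
q_ult = 989.76 + 1329.8 + 840.81 = 3160.3 kPa.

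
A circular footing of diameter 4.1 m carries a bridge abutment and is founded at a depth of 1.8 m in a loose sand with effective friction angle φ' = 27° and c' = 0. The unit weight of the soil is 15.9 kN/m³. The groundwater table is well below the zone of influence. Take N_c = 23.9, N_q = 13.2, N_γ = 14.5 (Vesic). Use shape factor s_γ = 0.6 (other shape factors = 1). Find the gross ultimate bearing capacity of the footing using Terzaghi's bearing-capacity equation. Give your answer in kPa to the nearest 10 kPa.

Effective surcharge at the founding depth q = γ·D_f = 15.9 × 1.8 = 28.62 kPa.
q_ult = q·N_q + 0.5·γ·B·N_γ·s_γ
     = 28.62 × 13.2 + 0.5 × 15.9 × 4.1 × 14.5 × 0.6
     = 377.78 + 283.58 = 661.36 kPa.

q_ult ≈ 660 kPa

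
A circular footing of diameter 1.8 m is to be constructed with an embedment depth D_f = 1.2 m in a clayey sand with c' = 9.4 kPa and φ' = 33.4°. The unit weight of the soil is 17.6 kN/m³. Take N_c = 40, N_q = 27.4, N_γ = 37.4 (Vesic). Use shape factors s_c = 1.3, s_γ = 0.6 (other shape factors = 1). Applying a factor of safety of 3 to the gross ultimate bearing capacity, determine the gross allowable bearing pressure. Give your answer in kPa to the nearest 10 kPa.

q_all ≈ 470 kPa

Overburden at base level: q = 17.6 × 1.2 = 21.12 kPa.
Cohesion term c·N_c·s_c = 9.4 × 40 × 1.3 = 488.8 kPa; surcharge term q·N_q = 21.12 × 27.4 = 578.69 kPa; self-weight term 0.5·γ·B·N_γ·s_γ = 0.5 × 17.6 × 1.8 × 37.4 × 0.6 = 355.45 kPa.
q_ult = 488.8 + 578.69 + 355.45 = 1422.9 kPa.
q_all = q_ult / FS = 1422.9 / 3 = 474.31 kPa.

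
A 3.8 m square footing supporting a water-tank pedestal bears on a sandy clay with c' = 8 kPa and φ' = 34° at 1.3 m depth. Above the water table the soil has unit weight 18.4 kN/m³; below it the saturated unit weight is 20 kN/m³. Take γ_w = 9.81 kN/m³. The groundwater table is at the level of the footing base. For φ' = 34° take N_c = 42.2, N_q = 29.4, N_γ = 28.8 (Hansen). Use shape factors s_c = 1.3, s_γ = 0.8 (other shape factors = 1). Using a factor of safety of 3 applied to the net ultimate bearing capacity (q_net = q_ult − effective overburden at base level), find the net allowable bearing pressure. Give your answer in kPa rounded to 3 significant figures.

q_all(net) ≈ 521 kPa

Overburden at base level: q = 18.4 × 1.3 = 23.92 kPa.
Below the base the soil is submerged, so the ½γBN_γ term uses γ' = 20 − 9.81 = 10.19 kN/m³.
Cohesion term c·N_c·s_c = 8 × 42.2 × 1.3 = 438.88 kPa; surcharge term q·N_q = 23.92 × 29.4 = 703.25 kPa; self-weight term 0.5·γ·B·N_γ·s_γ = 0.5 × 10.19 × 3.8 × 28.8 × 0.8 = 446.08 kPa.
q_ult = 438.88 + 703.25 + 446.08 = 1588.2 kPa.
Net ultimate: q_net = 1588.2 − 23.92 = 1564.3 kPa.
q_all(net) = 1564.3 / 3 = 521.43 kPa.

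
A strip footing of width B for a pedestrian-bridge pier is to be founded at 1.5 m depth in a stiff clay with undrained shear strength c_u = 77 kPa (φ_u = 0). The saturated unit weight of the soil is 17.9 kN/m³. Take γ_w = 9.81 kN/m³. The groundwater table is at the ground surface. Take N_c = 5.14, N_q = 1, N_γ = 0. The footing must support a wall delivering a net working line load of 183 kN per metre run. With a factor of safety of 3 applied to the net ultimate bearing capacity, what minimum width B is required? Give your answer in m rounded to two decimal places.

B = 1.39 m

γ' = 17.9 − 9.81 = 8.09 kN/m³ (submerged throughout). q = 8.09 × 1.5 = 12.135 kPa.
c·N_c = 77 × 5.14 = 395.78 kPa
q·N_q = 12.135 × 1 = 12.135 kPa
q_ult = 395.78 + 12.135 = 407.91 kPa.
For φ = 0 the ½γBN_γ term vanishes, so q_ult is independent of B. q_net = 407.91 − 12.135 = 395.78 kPa; q_all(net) = 395.78/3 = 131.93 kPa.
Required width B = w / q_all(net) = 183 / 131.93 = 1.387 m.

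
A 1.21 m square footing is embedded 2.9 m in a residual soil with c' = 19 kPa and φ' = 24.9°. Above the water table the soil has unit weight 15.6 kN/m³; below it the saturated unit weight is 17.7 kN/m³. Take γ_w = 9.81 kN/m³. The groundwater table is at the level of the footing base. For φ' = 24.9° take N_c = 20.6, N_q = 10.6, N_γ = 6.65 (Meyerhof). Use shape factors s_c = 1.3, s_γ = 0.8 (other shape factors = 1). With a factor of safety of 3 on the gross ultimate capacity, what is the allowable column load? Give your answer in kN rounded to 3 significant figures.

q = γ·D_f = 15.6 × 2.9 = 45.24 kPa.
For the ½γBN_γ term take γ' = 17.7 − 9.81 = 7.89 kN/m³ (soil below base is submerged).
c·N_c·s_c = 19 × 20.6 × 1.3 = 508.82 kPa
q·N_q = 45.24 × 10.6 = 479.54 kPa
0.5·γ·B·N_γ·s_γ = 0.5 × 7.89 × 1.21 × 6.65 × 0.8 = 25.395 kPa
q_ult = 508.82 + 479.54 + 25.395 = 1013.8 kPa.
Gross allowable pressure q_all = 1013.8 / 3 = 337.92 kPa.
Footing area = 1.4641 m², so allowable column load = 337.92 × 1.4641 = 494.75 kN.

P_all ≈ 495 kN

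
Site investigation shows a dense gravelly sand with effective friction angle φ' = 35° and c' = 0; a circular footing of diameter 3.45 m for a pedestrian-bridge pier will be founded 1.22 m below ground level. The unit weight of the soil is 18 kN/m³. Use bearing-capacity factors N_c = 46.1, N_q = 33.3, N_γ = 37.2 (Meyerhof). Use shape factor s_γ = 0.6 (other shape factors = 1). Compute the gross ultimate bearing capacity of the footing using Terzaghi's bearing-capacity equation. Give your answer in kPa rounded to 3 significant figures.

q_ult ≈ 1420 kPa

Effective surcharge at the founding depth q = γ·D_f = 18 × 1.22 = 21.96 kPa.
q_ult = q·N_q + 0.5·γ·B·N_γ·s_γ
     = 21.96 × 33.3 + 0.5 × 18 × 3.45 × 37.2 × 0.6
     = 731.27 + 693.04 = 1424.3 kPa.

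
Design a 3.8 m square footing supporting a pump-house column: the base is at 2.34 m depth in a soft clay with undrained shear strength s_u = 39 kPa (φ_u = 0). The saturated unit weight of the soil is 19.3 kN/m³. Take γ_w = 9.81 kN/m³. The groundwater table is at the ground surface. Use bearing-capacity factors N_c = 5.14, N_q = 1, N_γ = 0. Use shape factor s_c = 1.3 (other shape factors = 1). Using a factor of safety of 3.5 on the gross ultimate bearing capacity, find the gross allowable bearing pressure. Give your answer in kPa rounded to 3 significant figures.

With the water table at the surface the whole profile is submerged: γ' = 19.3 − 9.81 = 9.49 kN/m³, so q = γ'·D_f = 22.207 kPa.
q_ult = c·N_c·s_c + q·N_q
     = 39 × 5.14 × 1.3 + 22.207 × 1
     = 260.6 + 22.207 = 282.8 kPa.
q_all = 282.8 / 3.5 = 80.801 kPa.

q_all ≈ 80.8 kPa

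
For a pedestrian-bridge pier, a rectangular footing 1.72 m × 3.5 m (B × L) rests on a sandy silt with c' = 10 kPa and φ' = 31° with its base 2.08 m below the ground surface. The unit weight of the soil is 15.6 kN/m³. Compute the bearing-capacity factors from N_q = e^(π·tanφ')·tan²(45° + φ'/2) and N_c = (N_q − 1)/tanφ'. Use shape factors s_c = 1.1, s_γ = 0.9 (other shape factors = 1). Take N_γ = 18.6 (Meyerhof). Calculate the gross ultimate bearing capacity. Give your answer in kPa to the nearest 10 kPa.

q_ult ≈ 1250 kPa

tan31° = 0.6009, so N_q = e^(π×0.6009)·tan²(60.5°) = 6.604 × 3.124 = 20.63.
N_c = (20.63 − 1)/tan31° = 32.67.
q = γ·D_f = 15.6 × 2.08 = 32.448 kPa.
c·N_c·s_c = 10 × 32.671 × 1.1 = 359.38 kPa
q·N_q = 32.448 × 20.631 = 669.43 kPa
0.5·γ·B·N_γ·s_γ = 0.5 × 15.6 × 1.72 × 18.6 × 0.9 = 224.58 kPa
q_ult = 359.38 + 669.43 + 224.58 = 1253.4 kPa.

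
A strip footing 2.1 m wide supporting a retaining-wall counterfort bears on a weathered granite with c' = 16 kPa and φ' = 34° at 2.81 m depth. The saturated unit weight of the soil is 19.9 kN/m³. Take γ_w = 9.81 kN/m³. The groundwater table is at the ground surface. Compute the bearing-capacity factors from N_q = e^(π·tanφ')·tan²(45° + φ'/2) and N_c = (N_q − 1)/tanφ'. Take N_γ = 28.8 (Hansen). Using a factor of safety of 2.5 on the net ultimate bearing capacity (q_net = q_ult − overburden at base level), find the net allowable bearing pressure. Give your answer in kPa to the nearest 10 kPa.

N_q = e^(π·tan34°)·tan²(62°) = 29.44; N_c = (N_q − 1)/tanφ' = 42.16.
With the water table at the surface the whole profile is submerged: γ' = 19.9 − 9.81 = 10.09 kN/m³, so q = γ'·D_f = 28.353 kPa; the same γ' applies in the ½γBN_γ term.
q_ult = c·N_c + q·N_q + 0.5·γ·B·N_γ
     = 16 × 42.164 + 28.353 × 29.44 + 0.5 × 10.09 × 2.1 × 28.8
     = 674.62 + 834.7 + 305.12 = 1814.4 kPa.
q_net = 1814.4 − 28.353 = 1786.1 kPa.
q_all(net) = 1786.1 / 2.5 = 714.44 kPa.

q_all(net) ≈ 710 kPa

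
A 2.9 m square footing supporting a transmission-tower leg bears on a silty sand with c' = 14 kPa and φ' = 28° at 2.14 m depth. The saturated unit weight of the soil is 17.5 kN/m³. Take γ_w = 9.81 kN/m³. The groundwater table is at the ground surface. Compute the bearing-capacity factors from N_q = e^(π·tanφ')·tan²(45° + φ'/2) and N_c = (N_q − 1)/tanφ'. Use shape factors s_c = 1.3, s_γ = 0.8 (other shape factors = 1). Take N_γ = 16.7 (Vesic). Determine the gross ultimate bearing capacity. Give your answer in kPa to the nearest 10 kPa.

q_ult ≈ 860 kPa

tan28° = 0.5317, so N_q = e^(π×0.5317)·tan²(59°) = 5.314 × 2.77 = 14.72.
N_c = (14.72 − 1)/tan28° = 25.8.
With the water table at the surface the whole profile is submerged: γ' = 17.5 − 9.81 = 7.69 kN/m³, so q = γ'·D_f = 16.457 kPa; the same γ' applies in the ½γBN_γ term.
q_ult = c·N_c·s_c + q·N_q + 0.5·γ·B·N_γ·s_γ
     = 14 × 25.803 × 1.3 + 16.457 × 14.72 + 0.5 × 7.69 × 2.9 × 16.7 × 0.8
     = 469.62 + 242.24 + 148.97 = 860.83 kPa.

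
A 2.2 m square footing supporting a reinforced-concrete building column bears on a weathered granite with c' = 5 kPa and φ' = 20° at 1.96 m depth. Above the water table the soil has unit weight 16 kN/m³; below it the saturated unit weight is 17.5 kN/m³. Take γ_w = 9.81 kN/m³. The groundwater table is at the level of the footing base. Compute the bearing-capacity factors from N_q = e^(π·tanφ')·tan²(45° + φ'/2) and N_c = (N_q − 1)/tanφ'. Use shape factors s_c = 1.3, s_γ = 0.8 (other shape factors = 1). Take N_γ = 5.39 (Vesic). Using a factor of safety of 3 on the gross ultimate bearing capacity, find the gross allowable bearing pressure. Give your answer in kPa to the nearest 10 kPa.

q_all ≈ 110 kPa

N_q = e^(π·tan20°)·tan²(55°) = 6.4; N_c = (N_q − 1)/tanφ' = 14.83.
Effective surcharge at the founding depth q = γ·D_f = 16 × 1.96 = 31.36 kPa.
The water table coincides with the base, so in the self-weight term γ → γ' = 7.69 kN/m³.
q_ult = c·N_c·s_c + q·N_q + 0.5·γ·B·N_γ·s_γ
     = 5 × 14.835 × 1.3 + 31.36 × 6.3994 + 0.5 × 7.69 × 2.2 × 5.39 × 0.8
     = 96.426 + 200.68 + 36.475 = 333.59 kPa.
q_all = 333.59 / 3 = 111.2 kPa.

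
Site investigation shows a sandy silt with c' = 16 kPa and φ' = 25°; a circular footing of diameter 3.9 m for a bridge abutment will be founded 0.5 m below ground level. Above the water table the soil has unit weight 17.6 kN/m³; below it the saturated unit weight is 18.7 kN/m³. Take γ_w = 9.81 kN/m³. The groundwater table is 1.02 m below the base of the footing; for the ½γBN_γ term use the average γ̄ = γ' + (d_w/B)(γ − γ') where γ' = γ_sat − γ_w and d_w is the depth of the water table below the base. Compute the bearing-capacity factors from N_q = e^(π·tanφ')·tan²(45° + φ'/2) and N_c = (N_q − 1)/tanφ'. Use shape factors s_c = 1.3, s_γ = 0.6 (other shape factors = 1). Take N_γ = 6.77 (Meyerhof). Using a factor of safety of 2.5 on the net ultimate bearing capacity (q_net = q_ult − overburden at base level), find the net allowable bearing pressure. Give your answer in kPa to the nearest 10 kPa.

q_all(net) ≈ 240 kPa

N_q = e^(π·tan25°)·tan²(57.5°) = 10.66; N_c = (N_q − 1)/tanφ' = 20.72.
q = γ·D_f = 17.6 × 0.5 = 8.8 kPa.
γ' = 8.89 kN/m³; averaging over the depth B below the base, γ̄ = γ' + (d_w/B)(γ − γ') = 11.168 kN/m³.
c·N_c·s_c = 16 × 20.721 × 1.3 = 430.99 kPa
q·N_q = 8.8 × 10.662 = 93.827 kPa
0.5·γ·B·N_γ·s_γ = 0.5 × 11.168 × 3.9 × 6.77 × 0.6 = 88.461 kPa
q_ult = 430.99 + 93.827 + 88.461 = 613.27 kPa.
q_net = 613.27 − 8.8 = 604.47 kPa.
q_all(net) = 604.47 / 2.5 = 241.79 kPa.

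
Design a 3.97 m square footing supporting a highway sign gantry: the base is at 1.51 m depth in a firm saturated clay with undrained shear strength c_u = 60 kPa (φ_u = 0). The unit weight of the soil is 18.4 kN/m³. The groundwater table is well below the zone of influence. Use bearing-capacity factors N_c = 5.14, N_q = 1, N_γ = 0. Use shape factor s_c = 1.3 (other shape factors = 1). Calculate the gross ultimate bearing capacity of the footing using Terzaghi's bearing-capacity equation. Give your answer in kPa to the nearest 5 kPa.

Overburden at base level: q = 18.4 × 1.51 = 27.784 kPa.
Cohesion term c·N_c·s_c = 60 × 5.14 × 1.3 = 400.92 kPa; surcharge term q·N_q = 27.784 × 1 = 27.784 kPa.
q_ult = 400.92 + 27.784 = 428.7 kPa.

q_ult ≈ 430 kPa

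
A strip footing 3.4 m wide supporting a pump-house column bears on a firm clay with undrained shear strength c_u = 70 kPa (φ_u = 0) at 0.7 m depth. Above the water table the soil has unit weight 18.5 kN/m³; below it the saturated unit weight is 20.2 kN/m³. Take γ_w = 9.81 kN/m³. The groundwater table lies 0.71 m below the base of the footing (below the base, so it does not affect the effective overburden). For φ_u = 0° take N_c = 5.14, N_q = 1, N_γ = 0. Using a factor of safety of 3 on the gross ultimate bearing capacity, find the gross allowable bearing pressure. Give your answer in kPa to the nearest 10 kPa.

q_all ≈ 120 kPa

q = γ·D_f = 18.5 × 0.7 = 12.95 kPa.
c·N_c = 70 × 5.14 = 359.8 kPa
q·N_q = 12.95 × 1 = 12.95 kPa
q_ult = 359.8 + 12.95 = 372.75 kPa.
q_all = 372.75 / 3 = 124.25 kPa.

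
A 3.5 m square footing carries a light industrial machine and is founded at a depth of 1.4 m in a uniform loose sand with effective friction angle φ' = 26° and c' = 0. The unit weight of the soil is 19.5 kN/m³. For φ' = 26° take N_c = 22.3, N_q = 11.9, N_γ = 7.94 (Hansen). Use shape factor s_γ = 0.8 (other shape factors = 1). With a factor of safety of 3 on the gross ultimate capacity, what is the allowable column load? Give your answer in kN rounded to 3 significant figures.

Effective surcharge at the founding depth q = γ·D_f = 19.5 × 1.4 = 27.3 kPa.
q_ult = q·N_q + 0.5·γ·B·N_γ·s_γ
     = 27.3 × 11.9 + 0.5 × 19.5 × 3.5 × 7.94 × 0.8
     = 324.87 + 216.76 = 541.63 kPa.
Gross allowable pressure q_all = 541.63 / 3 = 180.54 kPa.
Footing area = 12.25 m², so allowable column load = 180.54 × 12.25 = 2211.7 kN.

P_all ≈ 2210 kN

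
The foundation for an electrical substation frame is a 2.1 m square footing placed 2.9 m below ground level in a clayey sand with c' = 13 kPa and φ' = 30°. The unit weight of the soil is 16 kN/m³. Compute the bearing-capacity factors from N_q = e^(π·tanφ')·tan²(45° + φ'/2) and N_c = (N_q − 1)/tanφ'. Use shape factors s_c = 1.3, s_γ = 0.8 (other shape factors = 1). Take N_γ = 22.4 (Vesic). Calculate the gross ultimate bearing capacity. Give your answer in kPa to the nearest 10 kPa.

q_ult ≈ 1660 kPa

tan30° = 0.5774, so N_q = e^(π×0.5774)·tan²(60°) = 6.134 × 3.0 = 18.4.
N_c = (18.4 − 1)/tan30° = 30.14.
q = γ·D_f = 16 × 2.9 = 46.4 kPa.
c·N_c·s_c = 13 × 30.14 × 1.3 = 509.36 kPa
q·N_q = 46.4 × 18.401 = 853.81 kPa
0.5·γ·B·N_γ·s_γ = 0.5 × 16 × 2.1 × 22.4 × 0.8 = 301.06 kPa
q_ult = 509.36 + 853.81 + 301.06 = 1664.2 kPa.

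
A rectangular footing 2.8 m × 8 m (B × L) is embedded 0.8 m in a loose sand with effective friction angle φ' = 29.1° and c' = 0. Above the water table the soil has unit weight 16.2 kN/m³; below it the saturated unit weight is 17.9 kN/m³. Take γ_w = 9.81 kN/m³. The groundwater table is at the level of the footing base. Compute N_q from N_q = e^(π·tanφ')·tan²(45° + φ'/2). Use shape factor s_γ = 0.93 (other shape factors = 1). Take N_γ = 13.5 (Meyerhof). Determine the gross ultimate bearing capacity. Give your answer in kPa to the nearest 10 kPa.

q_ult ≈ 360 kPa

tan29.1° = 0.5566, so N_q = e^(π×0.5566)·tan²(59.55°) = 5.746 × 2.894 = 16.63.
Overburden at base level: q = 16.2 × 0.8 = 12.96 kPa.
Below the base the soil is submerged, so the ½γBN_γ term uses γ' = 17.9 − 9.81 = 8.09 kN/m³.
Surcharge term q·N_q = 12.96 × 16.628 = 215.5 kPa; self-weight term 0.5·γ·B·N_γ·s_γ = 0.5 × 8.09 × 2.8 × 13.5 × 0.93 = 142.2 kPa.
q_ult = 215.5 + 142.2 = 357.7 kPa.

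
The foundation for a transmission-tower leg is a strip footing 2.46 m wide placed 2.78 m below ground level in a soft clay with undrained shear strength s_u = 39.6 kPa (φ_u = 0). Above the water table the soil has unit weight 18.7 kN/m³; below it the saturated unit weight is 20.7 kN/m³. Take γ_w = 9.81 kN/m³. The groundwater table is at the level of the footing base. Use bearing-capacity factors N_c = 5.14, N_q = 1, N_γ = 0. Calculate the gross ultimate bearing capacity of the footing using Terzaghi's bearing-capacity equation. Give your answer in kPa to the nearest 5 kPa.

Overburden at base level: q = 18.7 × 2.78 = 51.986 kPa.
Cohesion term c·N_c = 39.6 × 5.14 = 203.54 kPa; surcharge term q·N_q = 51.986 × 1 = 51.986 kPa.
q_ult = 203.54 + 51.986 = 255.53 kPa.

q_ult ≈ 255 kPa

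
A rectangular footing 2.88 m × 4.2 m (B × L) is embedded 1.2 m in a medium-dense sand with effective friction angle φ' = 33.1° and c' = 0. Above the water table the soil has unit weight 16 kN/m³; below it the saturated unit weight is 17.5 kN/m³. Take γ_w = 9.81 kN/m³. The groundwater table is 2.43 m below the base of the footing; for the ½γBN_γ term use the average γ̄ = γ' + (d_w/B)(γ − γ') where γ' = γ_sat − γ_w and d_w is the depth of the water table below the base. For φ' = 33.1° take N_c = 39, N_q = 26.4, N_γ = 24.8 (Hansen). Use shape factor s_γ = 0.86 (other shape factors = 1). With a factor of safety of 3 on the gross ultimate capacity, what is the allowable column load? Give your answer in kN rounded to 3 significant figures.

Effective surcharge at the founding depth q = γ·D_f = 16 × 1.2 = 19.2 kPa.
With d_w = 2.43 m < B, γ̄ = 7.69 + (2.43/2.88) × (16 − 7.69) = 14.702 kN/m³.
q_ult = q·N_q + 0.5·γ·B·N_γ·s_γ
     = 19.2 × 26.4 + 0.5 × 14.702 × 2.88 × 24.8 × 0.86
     = 506.88 + 451.52 = 958.4 kPa.
Gross allowable pressure q_all = 958.4 / 3 = 319.47 kPa.
Footing area = 12.096 m², so allowable column load = 319.47 × 12.096 = 3864.3 kN.

P_all ≈ 3860 kN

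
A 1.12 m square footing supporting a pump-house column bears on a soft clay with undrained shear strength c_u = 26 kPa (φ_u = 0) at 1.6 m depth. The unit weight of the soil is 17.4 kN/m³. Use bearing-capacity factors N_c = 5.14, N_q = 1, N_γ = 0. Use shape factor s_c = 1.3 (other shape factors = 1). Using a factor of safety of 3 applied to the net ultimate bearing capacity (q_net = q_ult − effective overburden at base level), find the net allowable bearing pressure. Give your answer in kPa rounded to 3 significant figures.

q_all(net) ≈ 57.9 kPa

q = γ·D_f = 17.4 × 1.6 = 27.84 kPa.
c·N_c·s_c = 26 × 5.14 × 1.3 = 173.73 kPa
q·N_q = 27.84 × 1 = 27.84 kPa
q_ult = 173.73 + 27.84 = 201.57 kPa.
Net ultimate: q_net = 201.57 − 27.84 = 173.73 kPa.
q_all(net) = 173.73 / 3 = 57.911 kPa.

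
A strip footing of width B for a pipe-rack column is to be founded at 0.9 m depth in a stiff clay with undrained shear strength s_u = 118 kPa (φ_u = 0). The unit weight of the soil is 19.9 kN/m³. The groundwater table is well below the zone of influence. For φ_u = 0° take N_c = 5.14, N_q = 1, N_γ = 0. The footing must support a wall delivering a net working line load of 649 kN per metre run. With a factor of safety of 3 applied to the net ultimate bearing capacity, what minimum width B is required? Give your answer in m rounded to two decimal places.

B = 3.21 m

Effective surcharge at the founding depth q = γ·D_f = 19.9 × 0.9 = 17.91 kPa.
q_ult = c·N_c + q·N_q
     = 118 × 5.14 + 17.91 × 1
     = 606.52 + 17.91 = 624.43 kPa.
For φ = 0 the ½γBN_γ term vanishes, so q_ult is independent of B. q_net = 624.43 − 17.91 = 606.52 kPa; q_all(net) = 606.52/3 = 202.17 kPa.
Required width B = w / q_all(net) = 649 / 202.17 = 3.21 m.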